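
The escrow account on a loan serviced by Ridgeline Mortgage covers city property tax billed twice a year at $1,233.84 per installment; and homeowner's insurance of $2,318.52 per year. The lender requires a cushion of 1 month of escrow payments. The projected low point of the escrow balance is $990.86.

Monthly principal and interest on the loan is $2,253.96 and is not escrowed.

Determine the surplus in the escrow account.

$592.01

City property tax: $1,233.84 × 2 = $2,467.68/yr
Homeowner's insurance: $2,318.52/yr
Yearly total = $2,467.68 + $2,318.52 = $4,786.20
Per month = $4,786.20 / 12 = $398.85
Cushion = 1 × $398.85 = $398.85
Excess over cushion: $990.86 − $398.85 = $592.01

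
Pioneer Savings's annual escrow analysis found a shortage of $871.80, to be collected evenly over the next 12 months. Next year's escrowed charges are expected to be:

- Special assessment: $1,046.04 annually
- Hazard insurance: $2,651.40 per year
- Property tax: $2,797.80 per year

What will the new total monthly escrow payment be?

Special assessment = $1,046.04 per year
Hazard insurance = $2,651.40 per year
Property tax = $2,797.80 per year
Annual escrow total = $1,046.04 + $2,651.40 + $2,797.80 = $6,495.24
Monthly escrow = $6,495.24 ÷ 12 = $541.27
Monthly shortage recovery: $871.80 ÷ 12 = $72.65
New monthly escrow = $541.27 + $72.65 = $613.92

$613.92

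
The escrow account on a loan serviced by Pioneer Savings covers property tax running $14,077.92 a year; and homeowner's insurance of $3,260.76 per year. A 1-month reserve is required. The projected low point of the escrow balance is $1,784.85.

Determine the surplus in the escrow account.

Property tax — $14,077.92/yr
Homeowner's insurance — $3,260.76/yr
Combined annual = $14,077.92 + $3,260.76 = $17,338.68
Per month = $17,338.68 ÷ 12 = $1,444.89
Required cushion = 1 × $1,444.89 = $1,444.89
Excess over cushion: $1,784.85 − $1,444.89 = $339.96

$339.96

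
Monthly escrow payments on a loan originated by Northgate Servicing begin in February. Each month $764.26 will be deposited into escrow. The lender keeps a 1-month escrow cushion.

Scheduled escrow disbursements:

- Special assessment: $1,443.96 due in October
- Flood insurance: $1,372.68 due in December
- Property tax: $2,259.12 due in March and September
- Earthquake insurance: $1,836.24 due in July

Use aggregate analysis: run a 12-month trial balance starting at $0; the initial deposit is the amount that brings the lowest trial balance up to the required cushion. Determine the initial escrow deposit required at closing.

$1,684.36

Cushion = 1 × $764.26 = $764.26
Trial balance (start $0, +$764.26 each month, − disbursements):
  Feb: +$764.26 → $764.26
  Mar: +$764.26 − $2,259.12 → -$730.60
  Apr: +$764.26 → $33.66
  May: +$764.26 → $797.92
  Jun: +$764.26 → $1,562.18
  Jul: +$764.26 − $1,836.24 → $490.20
  Aug: +$764.26 → $1,254.46
  Sep: +$764.26 − $2,259.12 → -$240.40
  Oct: +$764.26 − $1,443.96 → -$920.10
  Nov: +$764.26 → -$155.84
  Dec: +$764.26 − $1,372.68 → -$764.26
  Jan: +$764.26 → $0.00
Lowest trial balance = -$920.10 (Oct)
Initial deposit = cushion − low point = $764.26 − (-$920.10) = $1,684.36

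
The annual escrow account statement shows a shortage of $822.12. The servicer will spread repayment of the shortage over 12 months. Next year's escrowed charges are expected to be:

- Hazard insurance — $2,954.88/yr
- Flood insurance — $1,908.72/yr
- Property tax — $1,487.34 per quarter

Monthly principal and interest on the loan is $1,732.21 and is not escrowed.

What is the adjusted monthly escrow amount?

$969.59

Hazard insurance — $2,954.88 per year
Flood insurance — $1,908.72 per year
Property tax — $1,487.34 × 4 = $5,949.36 per year
Total per year = $2,954.88 + $1,908.72 + $5,949.36 = $10,812.96
Monthly = $10,812.96 ÷ 12 = $901.08
Monthly shortage recovery: $822.12 / 12 = $68.51
Adjusted monthly = $901.08 + $68.51 = $969.59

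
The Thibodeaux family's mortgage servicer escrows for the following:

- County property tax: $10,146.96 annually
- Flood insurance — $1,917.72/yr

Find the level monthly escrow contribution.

$1,005.39

County property tax — $10,146.96 per year
Flood insurance — $1,917.72 per year
Total annual escrow = $10,146.96 + $1,917.72 = $12,064.68
Per month = $12,064.68 ÷ 12 = $1,005.39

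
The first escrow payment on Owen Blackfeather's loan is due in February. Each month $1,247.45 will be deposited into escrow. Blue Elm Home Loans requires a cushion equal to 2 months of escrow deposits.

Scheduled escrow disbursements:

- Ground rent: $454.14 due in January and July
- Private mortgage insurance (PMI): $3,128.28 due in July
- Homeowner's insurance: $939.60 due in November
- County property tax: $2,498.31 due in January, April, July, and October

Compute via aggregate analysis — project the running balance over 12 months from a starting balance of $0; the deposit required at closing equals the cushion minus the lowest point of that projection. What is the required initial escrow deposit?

$3,589.24

Cushion = 2 × $1,247.45 = $2,494.90
Trial balance (start $0, +$1,247.45 each month, − disbursements):
  Feb: +$1,247.45 → $1,247.45
  Mar: +$1,247.45 → $2,494.90
  Apr: +$1,247.45 − $2,498.31 → $1,244.04
  May: +$1,247.45 → $2,491.49
  Jun: +$1,247.45 → $3,738.94
  Jul: +$1,247.45 − $6,080.73 → -$1,094.34
  Aug: +$1,247.45 → $153.11
  Sep: +$1,247.45 → $1,400.56
  Oct: +$1,247.45 − $2,498.31 → $149.70
  Nov: +$1,247.45 − $939.60 → $457.55
  Dec: +$1,247.45 → $1,705.00
  Jan: +$1,247.45 − $2,952.45 → $0.00
Lowest trial balance = -$1,094.34 (Jul)
Initial deposit = cushion − low point = $2,494.90 − (-$1,094.34) = $3,589.24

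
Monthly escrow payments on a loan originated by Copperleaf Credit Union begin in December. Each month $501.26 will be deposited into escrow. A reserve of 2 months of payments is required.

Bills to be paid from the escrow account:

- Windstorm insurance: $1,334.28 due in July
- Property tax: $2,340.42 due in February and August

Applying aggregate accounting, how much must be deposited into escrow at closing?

$2,506.30

Cushion = 2 × $501.26 = $1,002.52
Trial balance (start $0, +$501.26 each month, − disbursements):
  Dec: +$501.26 → $501.26
  Jan: +$501.26 → $1,002.52
  Feb: +$501.26 − $2,340.42 → -$836.64
  Mar: +$501.26 → -$335.38
  Apr: +$501.26 → $165.88
  May: +$501.26 → $667.14
  Jun: +$501.26 → $1,168.40
  Jul: +$501.26 − $1,334.28 → $335.38
  Aug: +$501.26 − $2,340.42 → -$1,503.78
  Sep: +$501.26 → -$1,002.52
  Oct: +$501.26 → -$501.26
  Nov: +$501.26 → $0.00
Lowest trial balance = -$1,503.78 (Aug)
Initial deposit = cushion − low point = $1,002.52 − (-$1,503.78) = $2,506.30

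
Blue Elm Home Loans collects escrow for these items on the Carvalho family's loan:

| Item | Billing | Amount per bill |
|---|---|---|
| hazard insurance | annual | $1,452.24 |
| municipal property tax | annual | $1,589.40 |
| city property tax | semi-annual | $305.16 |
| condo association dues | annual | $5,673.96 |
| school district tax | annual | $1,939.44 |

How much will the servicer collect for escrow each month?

Hazard insurance: $1,452.24/yr
Municipal property tax: $1,589.40/yr
City property tax: $305.16 × 2 = $610.32/yr
Condo association dues: $5,673.96/yr
School district tax: $1,939.44/yr
Total annual escrow = $11,265.36
Per month = $11,265.36 ÷ 12 = $938.78

$938.78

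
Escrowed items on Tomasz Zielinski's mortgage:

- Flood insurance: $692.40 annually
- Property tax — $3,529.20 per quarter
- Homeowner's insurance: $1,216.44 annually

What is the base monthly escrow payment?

$1,335.47

Flood insurance: $692.40 annually
Property tax: $3,529.20 × 4 = $14,116.80 annually
Homeowner's insurance: $1,216.44 annually
Total per year = $692.40 + $14,116.80 + $1,216.44 = $16,025.64
Monthly escrow = $16,025.64 / 12 = $1,335.47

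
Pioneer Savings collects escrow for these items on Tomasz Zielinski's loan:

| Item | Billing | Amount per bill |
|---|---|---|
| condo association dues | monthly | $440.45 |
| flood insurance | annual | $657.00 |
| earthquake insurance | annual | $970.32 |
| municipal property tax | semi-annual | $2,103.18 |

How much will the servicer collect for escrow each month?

Condo association dues = $440.45 × 12 = $5,285.40
Flood insurance = $657.00
Earthquake insurance = $970.32
Municipal property tax = $2,103.18 × 2 = $4,206.36
Yearly total = $5,285.40 + $657.00 + $970.32 + $4,206.36 = $11,119.08
Monthly = $11,119.08 ÷ 12 = $926.59

$926.59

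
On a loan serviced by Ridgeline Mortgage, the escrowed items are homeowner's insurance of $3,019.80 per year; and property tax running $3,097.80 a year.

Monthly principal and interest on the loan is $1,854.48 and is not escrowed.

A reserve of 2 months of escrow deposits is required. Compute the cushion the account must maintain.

Homeowner's insurance: $3,019.80
Property tax: $3,097.80
Total per year = $6,117.60
Per month = $6,117.60 / 12 = $509.80
Required cushion = 2 × $509.80 = $1,019.60

$1,019.60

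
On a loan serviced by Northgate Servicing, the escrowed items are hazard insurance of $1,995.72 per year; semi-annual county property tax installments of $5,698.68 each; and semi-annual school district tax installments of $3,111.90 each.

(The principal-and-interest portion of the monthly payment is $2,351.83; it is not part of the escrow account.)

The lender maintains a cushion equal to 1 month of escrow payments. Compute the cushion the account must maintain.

Hazard insurance — $1,995.72 per year
County property tax — $5,698.68 × 2 = $11,397.36 per year
School district tax — $3,111.90 × 2 = $6,223.80 per year
Yearly total = $19,616.88
Monthly escrow = $19,616.88 / 12 = $1,634.74
Reserve = 1 × $1,634.74 = $1,634.74

$1,634.74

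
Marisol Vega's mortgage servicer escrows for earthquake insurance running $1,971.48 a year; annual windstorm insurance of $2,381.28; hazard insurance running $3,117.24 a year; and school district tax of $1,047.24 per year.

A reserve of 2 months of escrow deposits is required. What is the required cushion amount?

$1,419.54

Earthquake insurance: $1,971.48 per year
Windstorm insurance: $2,381.28 per year
Hazard insurance: $3,117.24 per year
School district tax: $1,047.24 per year
Yearly total = $1,971.48 + $2,381.28 + $3,117.24 + $1,047.24 = $8,517.24
Base monthly escrow = $8,517.24 ÷ 12 = $709.77
Reserve = 2 × $709.77 = $1,419.54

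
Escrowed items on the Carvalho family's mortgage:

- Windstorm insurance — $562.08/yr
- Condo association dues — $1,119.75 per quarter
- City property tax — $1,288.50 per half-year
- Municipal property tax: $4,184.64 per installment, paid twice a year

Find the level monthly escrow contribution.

Windstorm insurance — $562.08
Condo association dues — $1,119.75 × 4 = $4,479.00
City property tax — $1,288.50 × 2 = $2,577.00
Municipal property tax — $4,184.64 × 2 = $8,369.28
Yearly total = $562.08 + $4,479.00 + $2,577.00 + $8,369.28 = $15,987.36
Base monthly escrow = $15,987.36 / 12 = $1,332.28

$1,332.28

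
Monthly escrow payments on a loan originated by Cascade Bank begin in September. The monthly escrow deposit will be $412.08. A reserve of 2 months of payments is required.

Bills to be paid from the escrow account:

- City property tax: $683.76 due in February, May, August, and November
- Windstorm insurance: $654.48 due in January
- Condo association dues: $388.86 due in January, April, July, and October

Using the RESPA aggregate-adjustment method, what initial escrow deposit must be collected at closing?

Cushion = 2 × $412.08 = $824.16
Trial balance (start $0, +$412.08 each month, − disbursements):
  Sep: +$412.08 → $412.08
  Oct: +$412.08 − $388.86 → $435.30
  Nov: +$412.08 − $683.76 → $163.62
  Dec: +$412.08 → $575.70
  Jan: +$412.08 − $1,043.34 → -$55.56
  Feb: +$412.08 − $683.76 → -$327.24
  Mar: +$412.08 → $84.84
  Apr: +$412.08 − $388.86 → $108.06
  May: +$412.08 − $683.76 → -$163.62
  Jun: +$412.08 → $248.46
  Jul: +$412.08 − $388.86 → $271.68
  Aug: +$412.08 − $683.76 → $0.00
Lowest trial balance = -$327.24 (Feb)
Initial deposit = cushion − low point = $824.16 − (-$327.24) = $1,151.40

$1,151.40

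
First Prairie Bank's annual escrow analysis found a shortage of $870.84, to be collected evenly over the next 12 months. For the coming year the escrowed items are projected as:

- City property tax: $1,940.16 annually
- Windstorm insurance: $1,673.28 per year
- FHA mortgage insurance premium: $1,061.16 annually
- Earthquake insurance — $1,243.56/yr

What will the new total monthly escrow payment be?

$565.75

City property tax = $1,940.16/yr
Windstorm insurance = $1,673.28/yr
FHA mortgage insurance premium = $1,061.16/yr
Earthquake insurance = $1,243.56/yr
Total annual escrow = $5,918.16
Per month = $5,918.16 / 12 = $493.18
Monthly shortage recovery: $870.84 ÷ 12 = $72.57
New monthly escrow = $493.18 + $72.57 = $565.75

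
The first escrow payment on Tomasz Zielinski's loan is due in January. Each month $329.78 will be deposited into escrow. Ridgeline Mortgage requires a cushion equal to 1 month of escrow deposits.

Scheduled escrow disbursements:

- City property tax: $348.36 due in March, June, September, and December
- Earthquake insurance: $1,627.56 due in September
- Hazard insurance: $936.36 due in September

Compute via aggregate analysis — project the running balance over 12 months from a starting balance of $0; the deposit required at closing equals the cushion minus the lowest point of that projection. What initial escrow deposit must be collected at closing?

$970.76

Cushion = 1 × $329.78 = $329.78
Trial balance (start $0, +$329.78 each month, − disbursements):
  Jan: +$329.78 → $329.78
  Feb: +$329.78 → $659.56
  Mar: +$329.78 − $348.36 → $640.98
  Apr: +$329.78 → $970.76
  May: +$329.78 → $1,300.54
  Jun: +$329.78 − $348.36 → $1,281.96
  Jul: +$329.78 → $1,611.74
  Aug: +$329.78 → $1,941.52
  Sep: +$329.78 − $2,912.28 → -$640.98
  Oct: +$329.78 → -$311.20
  Nov: +$329.78 → $18.58
  Dec: +$329.78 − $348.36 → $0.00
Lowest trial balance = -$640.98 (Sep)
Initial deposit = cushion − low point = $329.78 − (-$640.98) = $970.76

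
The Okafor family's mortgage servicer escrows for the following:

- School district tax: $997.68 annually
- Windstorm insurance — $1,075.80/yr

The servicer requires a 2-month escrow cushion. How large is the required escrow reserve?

School district tax — $997.68 annually
Windstorm insurance — $1,075.80 annually
Yearly total = $997.68 + $1,075.80 = $2,073.48
Monthly = $2,073.48 / 12 = $172.79
Reserve = 2 × $172.79 = $345.58

$345.58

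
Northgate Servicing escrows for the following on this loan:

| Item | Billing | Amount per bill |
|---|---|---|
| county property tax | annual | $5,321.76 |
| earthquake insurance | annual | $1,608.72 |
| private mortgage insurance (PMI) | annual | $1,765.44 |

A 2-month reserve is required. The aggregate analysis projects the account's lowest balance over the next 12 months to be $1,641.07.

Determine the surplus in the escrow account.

County property tax — $5,321.76 annually
Earthquake insurance — $1,608.72 annually
Private mortgage insurance (PMI) — $1,765.44 annually
Combined annual = $5,321.76 + $1,608.72 + $1,765.44 = $8,695.92
Monthly escrow = $8,695.92 / 12 = $724.66
Cushion = 2 × $724.66 = $1,449.32
Surplus = $1,641.07 − $1,449.32 = $191.75

$191.75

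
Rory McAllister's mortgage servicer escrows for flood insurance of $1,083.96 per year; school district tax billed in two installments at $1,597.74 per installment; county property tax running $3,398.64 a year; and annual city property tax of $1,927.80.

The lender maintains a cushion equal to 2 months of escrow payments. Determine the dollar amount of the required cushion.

$1,600.98

Flood insurance — $1,083.96
School district tax — $1,597.74 × 2 = $3,195.48
County property tax — $3,398.64
City property tax — $1,927.80
Total per year = $1,083.96 + $3,195.48 + $3,398.64 + $1,927.80 = $9,605.88
Base monthly escrow = $9,605.88 / 12 = $800.49
Required cushion = 2 × $800.49 = $1,600.98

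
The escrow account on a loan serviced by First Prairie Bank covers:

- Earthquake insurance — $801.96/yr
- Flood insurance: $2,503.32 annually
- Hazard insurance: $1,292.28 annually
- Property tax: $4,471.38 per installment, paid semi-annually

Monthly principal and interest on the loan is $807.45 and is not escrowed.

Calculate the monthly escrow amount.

$1,128.36

Earthquake insurance: $801.96/yr
Flood insurance: $2,503.32/yr
Hazard insurance: $1,292.28/yr
Property tax: $4,471.38 × 2 = $8,942.76/yr
Annual escrow total = $13,540.32
Monthly = $13,540.32 / 12 = $1,128.36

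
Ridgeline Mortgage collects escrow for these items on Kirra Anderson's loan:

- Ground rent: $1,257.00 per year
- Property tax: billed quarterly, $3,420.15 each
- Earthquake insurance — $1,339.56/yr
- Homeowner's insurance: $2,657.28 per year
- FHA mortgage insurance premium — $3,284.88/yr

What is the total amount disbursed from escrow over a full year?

$22,219.32

Ground rent — $1,257.00/yr
Property tax — $3,420.15 × 4 = $13,680.60/yr
Earthquake insurance — $1,339.56/yr
Homeowner's insurance — $2,657.28/yr
FHA mortgage insurance premium — $3,284.88/yr
Yearly total = $1,257.00 + $13,680.60 + $1,339.56 + $2,657.28 + $3,284.88 = $22,219.32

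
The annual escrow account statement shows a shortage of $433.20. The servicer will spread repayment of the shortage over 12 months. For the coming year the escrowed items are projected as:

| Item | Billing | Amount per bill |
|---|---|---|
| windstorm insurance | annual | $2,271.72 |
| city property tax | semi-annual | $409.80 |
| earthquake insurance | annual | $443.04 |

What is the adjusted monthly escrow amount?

$330.63

Windstorm insurance: $2,271.72 annually
City property tax: $409.80 × 2 = $819.60 annually
Earthquake insurance: $443.04 annually
Yearly total = $2,271.72 + $819.60 + $443.04 = $3,534.36
Per month = $3,534.36 ÷ 12 = $294.53
Monthly shortage recovery: $433.20 / 12 = $36.10
Adjusted monthly = $294.53 + $36.10 = $330.63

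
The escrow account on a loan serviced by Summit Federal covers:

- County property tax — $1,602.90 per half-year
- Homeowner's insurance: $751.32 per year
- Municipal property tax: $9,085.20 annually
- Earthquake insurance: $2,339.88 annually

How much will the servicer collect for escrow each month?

County property tax: $1,602.90 × 2 = $3,205.80
Homeowner's insurance: $751.32
Municipal property tax: $9,085.20
Earthquake insurance: $2,339.88
Combined annual = $3,205.80 + $751.32 + $9,085.20 + $2,339.88 = $15,382.20
Monthly escrow = $15,382.20 / 12 = $1,281.85

$1,281.85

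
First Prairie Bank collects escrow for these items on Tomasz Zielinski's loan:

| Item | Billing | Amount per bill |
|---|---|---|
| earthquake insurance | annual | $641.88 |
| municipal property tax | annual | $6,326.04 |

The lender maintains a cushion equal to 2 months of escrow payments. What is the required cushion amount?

$1,161.32

Earthquake insurance: $641.88 per year
Municipal property tax: $6,326.04 per year
Total per year = $641.88 + $6,326.04 = $6,967.92
Monthly = $6,967.92 ÷ 12 = $580.66
Required cushion = 2 × $580.66 = $1,161.32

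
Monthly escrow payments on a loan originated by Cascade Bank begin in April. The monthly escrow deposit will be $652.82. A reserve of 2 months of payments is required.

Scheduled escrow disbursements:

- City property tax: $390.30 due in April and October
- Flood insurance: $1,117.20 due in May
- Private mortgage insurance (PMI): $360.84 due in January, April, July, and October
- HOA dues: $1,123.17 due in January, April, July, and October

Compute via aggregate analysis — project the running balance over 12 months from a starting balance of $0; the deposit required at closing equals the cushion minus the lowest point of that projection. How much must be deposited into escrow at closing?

$3,169.88

Cushion = 2 × $652.82 = $1,305.64
Trial balance (start $0, +$652.82 each month, − disbursements):
  Apr: +$652.82 − $1,874.31 → -$1,221.49
  May: +$652.82 − $1,117.20 → -$1,685.87
  Jun: +$652.82 → -$1,033.05
  Jul: +$652.82 − $1,484.01 → -$1,864.24
  Aug: +$652.82 → -$1,211.42
  Sep: +$652.82 → -$558.60
  Oct: +$652.82 − $1,874.31 → -$1,780.09
  Nov: +$652.82 → -$1,127.27
  Dec: +$652.82 → -$474.45
  Jan: +$652.82 − $1,484.01 → -$1,305.64
  Feb: +$652.82 → -$652.82
  Mar: +$652.82 → $0.00
Lowest trial balance = -$1,864.24 (Jul)
Initial deposit = cushion − low point = $1,305.64 − (-$1,864.24) = $3,169.88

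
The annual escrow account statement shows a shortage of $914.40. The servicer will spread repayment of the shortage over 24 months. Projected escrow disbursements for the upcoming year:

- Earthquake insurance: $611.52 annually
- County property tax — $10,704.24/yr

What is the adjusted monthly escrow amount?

$981.08

Earthquake insurance — $611.52/yr
County property tax — $10,704.24/yr
Combined annual = $611.52 + $10,704.24 = $11,315.76
Monthly = $11,315.76 ÷ 12 = $942.98
Shortage spread = $914.40 ÷ 24 = $38.10/mo
Adjusted monthly = $942.98 + $38.10 = $981.08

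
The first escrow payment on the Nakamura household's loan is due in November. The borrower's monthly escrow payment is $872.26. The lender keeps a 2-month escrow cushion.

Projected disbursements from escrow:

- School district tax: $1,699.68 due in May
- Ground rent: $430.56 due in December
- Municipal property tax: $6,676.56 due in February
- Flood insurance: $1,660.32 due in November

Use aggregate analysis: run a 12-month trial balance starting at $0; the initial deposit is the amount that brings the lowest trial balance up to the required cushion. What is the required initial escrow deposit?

Cushion = 2 × $872.26 = $1,744.52
Trial balance (start $0, +$872.26 each month, − disbursements):
  Nov: +$872.26 − $1,660.32 → -$788.06
  Dec: +$872.26 − $430.56 → -$346.36
  Jan: +$872.26 → $525.90
  Feb: +$872.26 − $6,676.56 → -$5,278.40
  Mar: +$872.26 → -$4,406.14
  Apr: +$872.26 → -$3,533.88
  May: +$872.26 − $1,699.68 → -$4,361.30
  Jun: +$872.26 → -$3,489.04
  Jul: +$872.26 → -$2,616.78
  Aug: +$872.26 → -$1,744.52
  Sep: +$872.26 → -$872.26
  Oct: +$872.26 → $0.00
Lowest trial balance = -$5,278.40 (Feb)
Initial deposit = cushion − low point = $1,744.52 − (-$5,278.40) = $7,022.92

$7,022.92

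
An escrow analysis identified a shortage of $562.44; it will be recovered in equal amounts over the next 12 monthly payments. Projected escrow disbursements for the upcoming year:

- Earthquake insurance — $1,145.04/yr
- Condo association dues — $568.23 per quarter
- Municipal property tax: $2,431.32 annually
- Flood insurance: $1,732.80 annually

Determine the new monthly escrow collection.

$678.71

Earthquake insurance = $1,145.04/yr
Condo association dues = $568.23 × 4 = $2,272.92/yr
Municipal property tax = $2,431.32/yr
Flood insurance = $1,732.80/yr
Total per year = $1,145.04 + $2,272.92 + $2,431.32 + $1,732.80 = $7,582.08
Monthly = $7,582.08 / 12 = $631.84
Shortage spread = $562.44 / 12 = $46.87/mo
Adjusted monthly = $631.84 + $46.87 = $678.71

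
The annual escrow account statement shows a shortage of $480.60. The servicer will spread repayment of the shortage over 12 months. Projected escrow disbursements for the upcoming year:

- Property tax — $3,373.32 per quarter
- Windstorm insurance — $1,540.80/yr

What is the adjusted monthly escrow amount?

$1,292.89

Property tax = $3,373.32 × 4 = $13,493.28 annually
Windstorm insurance = $1,540.80 annually
Total annual escrow = $15,034.08
Base monthly escrow = $15,034.08 / 12 = $1,252.84
Shortage per month = $480.60 ÷ 12 = $40.05
New monthly escrow = $1,252.84 + $40.05 = $1,292.89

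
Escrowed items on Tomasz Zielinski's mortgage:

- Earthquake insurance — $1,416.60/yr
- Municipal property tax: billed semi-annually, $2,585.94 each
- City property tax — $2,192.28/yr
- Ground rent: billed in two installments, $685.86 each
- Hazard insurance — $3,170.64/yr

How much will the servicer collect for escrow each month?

$1,110.26

Earthquake insurance = $1,416.60 per year
Municipal property tax = $2,585.94 × 2 = $5,171.88 per year
City property tax = $2,192.28 per year
Ground rent = $685.86 × 2 = $1,371.72 per year
Hazard insurance = $3,170.64 per year
Combined annual = $1,416.60 + $5,171.88 + $2,192.28 + $1,371.72 + $3,170.64 = $13,323.12
Monthly escrow = $13,323.12 / 12 = $1,110.26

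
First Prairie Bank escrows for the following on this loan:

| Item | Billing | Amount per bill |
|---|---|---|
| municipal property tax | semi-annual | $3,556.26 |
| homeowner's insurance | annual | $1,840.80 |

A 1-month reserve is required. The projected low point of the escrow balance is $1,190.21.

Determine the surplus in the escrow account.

Municipal property tax = $3,556.26 × 2 = $7,112.52
Homeowner's insurance = $1,840.80
Yearly total = $7,112.52 + $1,840.80 = $8,953.32
Per month = $8,953.32 ÷ 12 = $746.11
Required cushion = 1 × $746.11 = $746.11
Surplus = $1,190.21 − $746.11 = $444.10

$444.10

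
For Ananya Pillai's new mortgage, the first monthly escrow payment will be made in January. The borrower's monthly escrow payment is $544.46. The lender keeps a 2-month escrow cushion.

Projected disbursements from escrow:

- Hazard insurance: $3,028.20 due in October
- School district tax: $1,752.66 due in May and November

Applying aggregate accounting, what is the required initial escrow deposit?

Cushion = 2 × $544.46 = $1,088.92
Trial balance (start $0, +$544.46 each month, − disbursements):
  Jan: +$544.46 → $544.46
  Feb: +$544.46 → $1,088.92
  Mar: +$544.46 → $1,633.38
  Apr: +$544.46 → $2,177.84
  May: +$544.46 − $1,752.66 → $969.64
  Jun: +$544.46 → $1,514.10
  Jul: +$544.46 → $2,058.56
  Aug: +$544.46 → $2,603.02
  Sep: +$544.46 → $3,147.48
  Oct: +$544.46 − $3,028.20 → $663.74
  Nov: +$544.46 − $1,752.66 → -$544.46
  Dec: +$544.46 → $0.00
Lowest trial balance = -$544.46 (Nov)
Initial deposit = cushion − low point = $1,088.92 − (-$544.46) = $1,633.38

$1,633.38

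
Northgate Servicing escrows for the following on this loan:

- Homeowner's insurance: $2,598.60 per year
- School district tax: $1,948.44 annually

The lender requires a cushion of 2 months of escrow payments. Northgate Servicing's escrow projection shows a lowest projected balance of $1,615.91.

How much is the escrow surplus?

$858.07

Homeowner's insurance — $2,598.60
School district tax — $1,948.44
Total per year = $2,598.60 + $1,948.44 = $4,547.04
Per month = $4,547.04 ÷ 12 = $378.92
Cushion = 2 × $378.92 = $757.84
Excess over cushion: $1,615.91 − $757.84 = $858.07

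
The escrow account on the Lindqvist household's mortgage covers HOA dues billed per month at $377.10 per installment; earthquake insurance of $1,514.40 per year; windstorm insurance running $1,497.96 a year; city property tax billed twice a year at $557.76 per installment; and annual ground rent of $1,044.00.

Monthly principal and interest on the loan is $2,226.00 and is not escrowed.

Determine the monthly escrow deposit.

$808.09

HOA dues: $377.10 × 12 = $4,525.20
Earthquake insurance: $1,514.40
Windstorm insurance: $1,497.96
City property tax: $557.76 × 2 = $1,115.52
Ground rent: $1,044.00
Total annual escrow = $4,525.20 + $1,514.40 + $1,497.96 + $1,115.52 + $1,044.00 = $9,697.08
Monthly = $9,697.08 / 12 = $808.09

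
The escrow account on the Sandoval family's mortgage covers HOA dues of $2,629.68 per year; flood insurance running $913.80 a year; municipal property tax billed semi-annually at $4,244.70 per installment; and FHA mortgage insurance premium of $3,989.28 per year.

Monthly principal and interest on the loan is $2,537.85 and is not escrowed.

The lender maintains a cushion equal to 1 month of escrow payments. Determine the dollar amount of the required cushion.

HOA dues = $2,629.68
Flood insurance = $913.80
Municipal property tax = $4,244.70 × 2 = $8,489.40
FHA mortgage insurance premium = $3,989.28
Combined annual = $2,629.68 + $913.80 + $8,489.40 + $3,989.28 = $16,022.16
Monthly escrow = $16,022.16 / 12 = $1,335.18
Reserve = 1 × $1,335.18 = $1,335.18

$1,335.18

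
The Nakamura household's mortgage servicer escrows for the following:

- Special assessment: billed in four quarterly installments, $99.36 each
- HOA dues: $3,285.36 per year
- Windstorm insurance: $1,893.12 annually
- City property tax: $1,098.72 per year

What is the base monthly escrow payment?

$556.22

Special assessment — $99.36 × 4 = $397.44
HOA dues — $3,285.36
Windstorm insurance — $1,893.12
City property tax — $1,098.72
Total per year = $397.44 + $3,285.36 + $1,893.12 + $1,098.72 = $6,674.64
Base monthly escrow = $6,674.64 / 12 = $556.22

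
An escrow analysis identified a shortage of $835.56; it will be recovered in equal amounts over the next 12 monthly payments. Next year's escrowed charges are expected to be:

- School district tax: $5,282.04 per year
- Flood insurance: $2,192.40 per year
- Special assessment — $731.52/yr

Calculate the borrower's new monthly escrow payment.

$753.46

School district tax: $5,282.04 per year
Flood insurance: $2,192.40 per year
Special assessment: $731.52 per year
Annual escrow total = $5,282.04 + $2,192.40 + $731.52 = $8,205.96
Base monthly escrow = $8,205.96 ÷ 12 = $683.83
Monthly shortage recovery: $835.56 / 12 = $69.63
New monthly escrow = $683.83 + $69.63 = $753.46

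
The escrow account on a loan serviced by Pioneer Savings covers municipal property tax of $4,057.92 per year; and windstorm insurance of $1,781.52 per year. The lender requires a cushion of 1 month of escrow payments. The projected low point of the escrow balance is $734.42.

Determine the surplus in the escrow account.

Municipal property tax: $4,057.92/yr
Windstorm insurance: $1,781.52/yr
Total annual escrow = $5,839.44
Per month = $5,839.44 / 12 = $486.62
Required reserve = 1 × $486.62 = $486.62
Surplus = $734.42 − $486.62 = $247.80

$247.80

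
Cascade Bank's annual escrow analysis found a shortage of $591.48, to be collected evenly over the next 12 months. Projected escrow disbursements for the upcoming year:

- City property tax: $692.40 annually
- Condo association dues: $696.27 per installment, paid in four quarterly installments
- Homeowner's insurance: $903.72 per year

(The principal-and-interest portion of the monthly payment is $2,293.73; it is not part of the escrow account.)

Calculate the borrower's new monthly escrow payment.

City property tax: $692.40 per year
Condo association dues: $696.27 × 4 = $2,785.08 per year
Homeowner's insurance: $903.72 per year
Annual escrow total = $4,381.20
Per month = $4,381.20 / 12 = $365.10
Monthly shortage recovery: $591.48 / 12 = $49.29
Adjusted monthly = $365.10 + $49.29 = $414.39

$414.39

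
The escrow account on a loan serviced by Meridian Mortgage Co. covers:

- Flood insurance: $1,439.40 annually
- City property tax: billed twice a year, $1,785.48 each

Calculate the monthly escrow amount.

Flood insurance = $1,439.40 annually
City property tax = $1,785.48 × 2 = $3,570.96 annually
Yearly total = $1,439.40 + $3,570.96 = $5,010.36
Per month = $5,010.36 ÷ 12 = $417.53

$417.53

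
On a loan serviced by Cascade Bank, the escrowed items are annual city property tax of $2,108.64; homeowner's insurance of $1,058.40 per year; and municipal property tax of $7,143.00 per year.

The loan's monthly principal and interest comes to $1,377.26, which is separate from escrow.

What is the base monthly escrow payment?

$859.17

City property tax: $2,108.64/yr
Homeowner's insurance: $1,058.40/yr
Municipal property tax: $7,143.00/yr
Combined annual = $2,108.64 + $1,058.40 + $7,143.00 = $10,310.04
Monthly = $10,310.04 ÷ 12 = $859.17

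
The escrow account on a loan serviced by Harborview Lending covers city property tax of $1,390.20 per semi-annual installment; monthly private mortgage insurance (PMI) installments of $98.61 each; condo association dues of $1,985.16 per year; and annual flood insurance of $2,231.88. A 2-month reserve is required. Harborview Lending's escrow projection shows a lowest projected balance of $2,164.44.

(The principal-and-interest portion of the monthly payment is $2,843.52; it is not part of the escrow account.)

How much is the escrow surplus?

City property tax = $1,390.20 × 2 = $2,780.40
Private mortgage insurance (PMI) = $98.61 × 12 = $1,183.32
Condo association dues = $1,985.16
Flood insurance = $2,231.88
Total per year = $2,780.40 + $1,183.32 + $1,985.16 + $2,231.88 = $8,180.76
Monthly escrow = $8,180.76 ÷ 12 = $681.73
Cushion = 2 × $681.73 = $1,363.46
Excess over cushion: $2,164.44 − $1,363.46 = $800.98

$800.98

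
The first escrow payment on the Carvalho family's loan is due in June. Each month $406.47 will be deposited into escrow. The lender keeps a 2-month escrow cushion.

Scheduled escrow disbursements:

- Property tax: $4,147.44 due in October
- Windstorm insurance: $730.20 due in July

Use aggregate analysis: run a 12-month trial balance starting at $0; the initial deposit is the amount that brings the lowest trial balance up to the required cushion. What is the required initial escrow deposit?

$3,658.23

Cushion = 2 × $406.47 = $812.94
Trial balance (start $0, +$406.47 each month, − disbursements):
  Jun: +$406.47 → $406.47
  Jul: +$406.47 − $730.20 → $82.74
  Aug: +$406.47 → $489.21
  Sep: +$406.47 → $895.68
  Oct: +$406.47 − $4,147.44 → -$2,845.29
  Nov: +$406.47 → -$2,438.82
  Dec: +$406.47 → -$2,032.35
  Jan: +$406.47 → -$1,625.88
  Feb: +$406.47 → -$1,219.41
  Mar: +$406.47 → -$812.94
  Apr: +$406.47 → -$406.47
  May: +$406.47 → $0.00
Lowest trial balance = -$2,845.29 (Oct)
Initial deposit = cushion − low point = $812.94 − (-$2,845.29) = $3,658.23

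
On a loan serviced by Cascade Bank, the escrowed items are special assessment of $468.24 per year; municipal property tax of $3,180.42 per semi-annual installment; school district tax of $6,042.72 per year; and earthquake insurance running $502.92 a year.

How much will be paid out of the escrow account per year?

Special assessment = $468.24
Municipal property tax = $3,180.42 × 2 = $6,360.84
School district tax = $6,042.72
Earthquake insurance = $502.92
Total annual escrow = $468.24 + $6,360.84 + $6,042.72 + $502.92 = $13,374.72

$13,374.72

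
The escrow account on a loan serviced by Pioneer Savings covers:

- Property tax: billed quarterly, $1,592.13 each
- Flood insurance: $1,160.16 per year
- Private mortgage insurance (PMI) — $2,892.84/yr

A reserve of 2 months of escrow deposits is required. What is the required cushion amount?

Property tax = $1,592.13 × 4 = $6,368.52 annually
Flood insurance = $1,160.16 annually
Private mortgage insurance (PMI) = $2,892.84 annually
Combined annual = $6,368.52 + $1,160.16 + $2,892.84 = $10,421.52
Monthly = $10,421.52 / 12 = $868.46
Required cushion = 2 × $868.46 = $1,736.92

$1,736.92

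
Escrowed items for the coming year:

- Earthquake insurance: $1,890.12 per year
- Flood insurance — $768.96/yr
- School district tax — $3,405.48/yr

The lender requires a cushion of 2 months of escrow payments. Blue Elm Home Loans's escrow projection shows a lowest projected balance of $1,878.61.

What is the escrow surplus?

$867.85

Earthquake insurance: $1,890.12 per year
Flood insurance: $768.96 per year
School district tax: $3,405.48 per year
Annual escrow total = $1,890.12 + $768.96 + $3,405.48 = $6,064.56
Monthly = $6,064.56 ÷ 12 = $505.38
Required reserve = 2 × $505.38 = $1,010.76
Surplus = $1,878.61 − $1,010.76 = $867.85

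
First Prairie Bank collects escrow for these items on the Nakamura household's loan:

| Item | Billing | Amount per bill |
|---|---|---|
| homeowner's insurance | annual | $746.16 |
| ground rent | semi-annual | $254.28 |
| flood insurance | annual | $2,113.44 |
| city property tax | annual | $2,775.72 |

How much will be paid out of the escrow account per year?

$6,143.88

Homeowner's insurance — $746.16
Ground rent — $254.28 × 2 = $508.56
Flood insurance — $2,113.44
City property tax — $2,775.72
Combined annual = $746.16 + $508.56 + $2,113.44 + $2,775.72 = $6,143.88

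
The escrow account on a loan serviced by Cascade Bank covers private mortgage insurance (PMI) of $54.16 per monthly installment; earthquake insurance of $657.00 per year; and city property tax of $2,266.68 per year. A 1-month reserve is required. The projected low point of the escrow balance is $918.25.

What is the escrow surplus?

Private mortgage insurance (PMI): $54.16 × 12 = $649.92/yr
Earthquake insurance: $657.00/yr
City property tax: $2,266.68/yr
Yearly total = $3,573.60
Monthly escrow = $3,573.60 / 12 = $297.80
Required cushion = 1 × $297.80 = $297.80
Surplus = $918.25 − $297.80 = $620.45

$620.45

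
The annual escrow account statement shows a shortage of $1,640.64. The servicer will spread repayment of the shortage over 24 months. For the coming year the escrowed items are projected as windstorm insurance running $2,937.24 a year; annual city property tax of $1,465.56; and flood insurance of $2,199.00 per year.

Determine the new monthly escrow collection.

Windstorm insurance = $2,937.24 per year
City property tax = $1,465.56 per year
Flood insurance = $2,199.00 per year
Yearly total = $6,601.80
Base monthly escrow = $6,601.80 ÷ 12 = $550.15
Monthly shortage recovery: $1,640.64 / 24 = $68.36
Adjusted monthly = $550.15 + $68.36 = $618.51

$618.51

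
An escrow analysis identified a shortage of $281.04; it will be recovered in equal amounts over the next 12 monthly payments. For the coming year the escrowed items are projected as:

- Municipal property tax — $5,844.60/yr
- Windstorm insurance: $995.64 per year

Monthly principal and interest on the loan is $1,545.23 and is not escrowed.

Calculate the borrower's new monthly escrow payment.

$593.44

Municipal property tax — $5,844.60
Windstorm insurance — $995.64
Combined annual = $5,844.60 + $995.64 = $6,840.24
Monthly escrow = $6,840.24 / 12 = $570.02
Shortage per month = $281.04 ÷ 12 = $23.42
Adjusted monthly = $570.02 + $23.42 = $593.44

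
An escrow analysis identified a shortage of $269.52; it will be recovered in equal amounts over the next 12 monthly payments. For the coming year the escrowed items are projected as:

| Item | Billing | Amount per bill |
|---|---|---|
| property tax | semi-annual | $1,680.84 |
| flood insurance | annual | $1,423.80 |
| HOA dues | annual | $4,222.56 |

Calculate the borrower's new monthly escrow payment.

$773.13

Property tax — $1,680.84 × 2 = $3,361.68
Flood insurance — $1,423.80
HOA dues — $4,222.56
Annual escrow total = $9,008.04
Monthly = $9,008.04 / 12 = $750.67
Monthly shortage recovery: $269.52 / 12 = $22.46
Adjusted monthly = $750.67 + $22.46 = $773.13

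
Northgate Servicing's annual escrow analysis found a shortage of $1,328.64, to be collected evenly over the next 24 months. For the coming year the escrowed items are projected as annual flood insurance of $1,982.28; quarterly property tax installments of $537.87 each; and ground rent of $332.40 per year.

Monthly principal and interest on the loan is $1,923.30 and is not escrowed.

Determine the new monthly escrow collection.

Flood insurance: $1,982.28/yr
Property tax: $537.87 × 4 = $2,151.48/yr
Ground rent: $332.40/yr
Total annual escrow = $1,982.28 + $2,151.48 + $332.40 = $4,466.16
Base monthly escrow = $4,466.16 / 12 = $372.18
Shortage spread = $1,328.64 / 24 = $55.36/mo
New monthly escrow = $372.18 + $55.36 = $427.54

$427.54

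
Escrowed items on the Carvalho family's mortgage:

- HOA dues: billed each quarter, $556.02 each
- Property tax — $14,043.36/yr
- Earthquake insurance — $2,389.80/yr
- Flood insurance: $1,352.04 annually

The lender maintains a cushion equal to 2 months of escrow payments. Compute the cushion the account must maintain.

HOA dues: $556.02 × 4 = $2,224.08 annually
Property tax: $14,043.36 annually
Earthquake insurance: $2,389.80 annually
Flood insurance: $1,352.04 annually
Total per year = $2,224.08 + $14,043.36 + $2,389.80 + $1,352.04 = $20,009.28
Per month = $20,009.28 / 12 = $1,667.44
Required cushion = 2 × $1,667.44 = $3,334.88

$3,334.88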